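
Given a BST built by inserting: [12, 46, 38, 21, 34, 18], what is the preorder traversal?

Tree insertion order: [12, 46, 38, 21, 34, 18]
Tree (level-order array): [12, None, 46, 38, None, 21, None, 18, 34]
Preorder traversal: [12, 46, 38, 21, 18, 34]


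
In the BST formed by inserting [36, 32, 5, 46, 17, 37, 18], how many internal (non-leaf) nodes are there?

Tree built from: [36, 32, 5, 46, 17, 37, 18]
Tree (level-order array): [36, 32, 46, 5, None, 37, None, None, 17, None, None, None, 18]
Rule: An internal node has at least one child.
Per-node child counts:
  node 36: 2 child(ren)
  node 32: 1 child(ren)
  node 5: 1 child(ren)
  node 17: 1 child(ren)
  node 18: 0 child(ren)
  node 46: 1 child(ren)
  node 37: 0 child(ren)
Matching nodes: [36, 32, 5, 17, 46]
Count of internal (non-leaf) nodes: 5


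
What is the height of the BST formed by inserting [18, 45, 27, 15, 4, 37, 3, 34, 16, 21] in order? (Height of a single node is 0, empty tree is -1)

Insertion order: [18, 45, 27, 15, 4, 37, 3, 34, 16, 21]
Tree (level-order array): [18, 15, 45, 4, 16, 27, None, 3, None, None, None, 21, 37, None, None, None, None, 34]
Compute height bottom-up (empty subtree = -1):
  height(3) = 1 + max(-1, -1) = 0
  height(4) = 1 + max(0, -1) = 1
  height(16) = 1 + max(-1, -1) = 0
  height(15) = 1 + max(1, 0) = 2
  height(21) = 1 + max(-1, -1) = 0
  height(34) = 1 + max(-1, -1) = 0
  height(37) = 1 + max(0, -1) = 1
  height(27) = 1 + max(0, 1) = 2
  height(45) = 1 + max(2, -1) = 3
  height(18) = 1 + max(2, 3) = 4
Height = 4


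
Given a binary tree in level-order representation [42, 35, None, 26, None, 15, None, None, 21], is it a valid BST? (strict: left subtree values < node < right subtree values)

Level-order array: [42, 35, None, 26, None, 15, None, None, 21]
Validate using subtree bounds (lo, hi): at each node, require lo < value < hi,
then recurse left with hi=value and right with lo=value.
Preorder trace (stopping at first violation):
  at node 42 with bounds (-inf, +inf): OK
  at node 35 with bounds (-inf, 42): OK
  at node 26 with bounds (-inf, 35): OK
  at node 15 with bounds (-inf, 26): OK
  at node 21 with bounds (15, 26): OK
No violation found at any node.
Result: Valid BST


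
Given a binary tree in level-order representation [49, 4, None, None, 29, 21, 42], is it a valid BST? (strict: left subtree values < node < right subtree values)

Level-order array: [49, 4, None, None, 29, 21, 42]
Validate using subtree bounds (lo, hi): at each node, require lo < value < hi,
then recurse left with hi=value and right with lo=value.
Preorder trace (stopping at first violation):
  at node 49 with bounds (-inf, +inf): OK
  at node 4 with bounds (-inf, 49): OK
  at node 29 with bounds (4, 49): OK
  at node 21 with bounds (4, 29): OK
  at node 42 with bounds (29, 49): OK
No violation found at any node.
Result: Valid BST


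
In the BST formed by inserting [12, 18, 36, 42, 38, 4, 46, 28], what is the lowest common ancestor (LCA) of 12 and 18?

Tree insertion order: [12, 18, 36, 42, 38, 4, 46, 28]
Tree (level-order array): [12, 4, 18, None, None, None, 36, 28, 42, None, None, 38, 46]
In a BST, the LCA of p=12, q=18 is the first node v on the
root-to-leaf path with p <= v <= q (go left if both < v, right if both > v).
Walk from root:
  at 12: 12 <= 12 <= 18, this is the LCA
LCA = 12


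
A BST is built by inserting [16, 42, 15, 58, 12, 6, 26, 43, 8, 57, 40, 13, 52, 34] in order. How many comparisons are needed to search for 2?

Search path for 2: 16 -> 15 -> 12 -> 6
Found: False
Comparisons: 4


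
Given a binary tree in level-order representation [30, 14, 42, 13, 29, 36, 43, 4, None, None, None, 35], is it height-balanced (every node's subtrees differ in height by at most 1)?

Tree (level-order array): [30, 14, 42, 13, 29, 36, 43, 4, None, None, None, 35]
Definition: a tree is height-balanced if, at every node, |h(left) - h(right)| <= 1 (empty subtree has height -1).
Bottom-up per-node check:
  node 4: h_left=-1, h_right=-1, diff=0 [OK], height=0
  node 13: h_left=0, h_right=-1, diff=1 [OK], height=1
  node 29: h_left=-1, h_right=-1, diff=0 [OK], height=0
  node 14: h_left=1, h_right=0, diff=1 [OK], height=2
  node 35: h_left=-1, h_right=-1, diff=0 [OK], height=0
  node 36: h_left=0, h_right=-1, diff=1 [OK], height=1
  node 43: h_left=-1, h_right=-1, diff=0 [OK], height=0
  node 42: h_left=1, h_right=0, diff=1 [OK], height=2
  node 30: h_left=2, h_right=2, diff=0 [OK], height=3
All nodes satisfy the balance condition.
Result: Balanced


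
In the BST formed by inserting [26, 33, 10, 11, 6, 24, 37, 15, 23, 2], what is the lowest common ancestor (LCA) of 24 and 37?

Tree insertion order: [26, 33, 10, 11, 6, 24, 37, 15, 23, 2]
Tree (level-order array): [26, 10, 33, 6, 11, None, 37, 2, None, None, 24, None, None, None, None, 15, None, None, 23]
In a BST, the LCA of p=24, q=37 is the first node v on the
root-to-leaf path with p <= v <= q (go left if both < v, right if both > v).
Walk from root:
  at 26: 24 <= 26 <= 37, this is the LCA
LCA = 26


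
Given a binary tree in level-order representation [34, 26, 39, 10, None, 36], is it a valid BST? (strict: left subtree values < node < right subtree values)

Level-order array: [34, 26, 39, 10, None, 36]
Validate using subtree bounds (lo, hi): at each node, require lo < value < hi,
then recurse left with hi=value and right with lo=value.
Preorder trace (stopping at first violation):
  at node 34 with bounds (-inf, +inf): OK
  at node 26 with bounds (-inf, 34): OK
  at node 10 with bounds (-inf, 26): OK
  at node 39 with bounds (34, +inf): OK
  at node 36 with bounds (34, 39): OK
No violation found at any node.
Result: Valid BST


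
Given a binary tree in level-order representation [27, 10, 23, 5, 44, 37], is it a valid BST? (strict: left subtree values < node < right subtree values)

Level-order array: [27, 10, 23, 5, 44, 37]
Validate using subtree bounds (lo, hi): at each node, require lo < value < hi,
then recurse left with hi=value and right with lo=value.
Preorder trace (stopping at first violation):
  at node 27 with bounds (-inf, +inf): OK
  at node 10 with bounds (-inf, 27): OK
  at node 5 with bounds (-inf, 10): OK
  at node 44 with bounds (10, 27): VIOLATION
Node 44 violates its bound: not (10 < 44 < 27).
Result: Not a valid BST


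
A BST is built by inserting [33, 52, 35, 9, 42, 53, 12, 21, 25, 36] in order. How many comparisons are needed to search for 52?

Search path for 52: 33 -> 52
Found: True
Comparisons: 2


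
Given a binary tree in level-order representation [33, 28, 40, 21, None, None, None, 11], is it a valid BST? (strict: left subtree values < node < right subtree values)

Level-order array: [33, 28, 40, 21, None, None, None, 11]
Validate using subtree bounds (lo, hi): at each node, require lo < value < hi,
then recurse left with hi=value and right with lo=value.
Preorder trace (stopping at first violation):
  at node 33 with bounds (-inf, +inf): OK
  at node 28 with bounds (-inf, 33): OK
  at node 21 with bounds (-inf, 28): OK
  at node 11 with bounds (-inf, 21): OK
  at node 40 with bounds (33, +inf): OK
No violation found at any node.
Result: Valid BST


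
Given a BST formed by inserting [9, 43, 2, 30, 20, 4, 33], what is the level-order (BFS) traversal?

Tree insertion order: [9, 43, 2, 30, 20, 4, 33]
Tree (level-order array): [9, 2, 43, None, 4, 30, None, None, None, 20, 33]
BFS from the root, enqueuing left then right child of each popped node:
  queue [9] -> pop 9, enqueue [2, 43], visited so far: [9]
  queue [2, 43] -> pop 2, enqueue [4], visited so far: [9, 2]
  queue [43, 4] -> pop 43, enqueue [30], visited so far: [9, 2, 43]
  queue [4, 30] -> pop 4, enqueue [none], visited so far: [9, 2, 43, 4]
  queue [30] -> pop 30, enqueue [20, 33], visited so far: [9, 2, 43, 4, 30]
  queue [20, 33] -> pop 20, enqueue [none], visited so far: [9, 2, 43, 4, 30, 20]
  queue [33] -> pop 33, enqueue [none], visited so far: [9, 2, 43, 4, 30, 20, 33]
Result: [9, 2, 43, 4, 30, 20, 33]


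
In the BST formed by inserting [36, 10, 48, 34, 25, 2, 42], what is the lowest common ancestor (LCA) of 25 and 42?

Tree insertion order: [36, 10, 48, 34, 25, 2, 42]
Tree (level-order array): [36, 10, 48, 2, 34, 42, None, None, None, 25]
In a BST, the LCA of p=25, q=42 is the first node v on the
root-to-leaf path with p <= v <= q (go left if both < v, right if both > v).
Walk from root:
  at 36: 25 <= 36 <= 42, this is the LCA
LCA = 36


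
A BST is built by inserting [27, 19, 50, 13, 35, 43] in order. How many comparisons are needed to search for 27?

Search path for 27: 27
Found: True
Comparisons: 1


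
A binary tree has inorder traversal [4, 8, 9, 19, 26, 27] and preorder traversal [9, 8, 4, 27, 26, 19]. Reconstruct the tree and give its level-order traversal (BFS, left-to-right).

Inorder:  [4, 8, 9, 19, 26, 27]
Preorder: [9, 8, 4, 27, 26, 19]
Algorithm: preorder visits root first, so consume preorder in order;
for each root, split the current inorder slice at that value into
left-subtree inorder and right-subtree inorder, then recurse.
Recursive splits:
  root=9; inorder splits into left=[4, 8], right=[19, 26, 27]
  root=8; inorder splits into left=[4], right=[]
  root=4; inorder splits into left=[], right=[]
  root=27; inorder splits into left=[19, 26], right=[]
  root=26; inorder splits into left=[19], right=[]
  root=19; inorder splits into left=[], right=[]
Reconstructed level-order: [9, 8, 27, 4, 26, 19]


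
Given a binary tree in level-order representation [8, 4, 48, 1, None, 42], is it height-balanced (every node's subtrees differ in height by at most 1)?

Tree (level-order array): [8, 4, 48, 1, None, 42]
Definition: a tree is height-balanced if, at every node, |h(left) - h(right)| <= 1 (empty subtree has height -1).
Bottom-up per-node check:
  node 1: h_left=-1, h_right=-1, diff=0 [OK], height=0
  node 4: h_left=0, h_right=-1, diff=1 [OK], height=1
  node 42: h_left=-1, h_right=-1, diff=0 [OK], height=0
  node 48: h_left=0, h_right=-1, diff=1 [OK], height=1
  node 8: h_left=1, h_right=1, diff=0 [OK], height=2
All nodes satisfy the balance condition.
Result: Balanced


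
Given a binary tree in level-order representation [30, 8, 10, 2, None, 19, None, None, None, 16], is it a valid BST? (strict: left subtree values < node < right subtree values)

Level-order array: [30, 8, 10, 2, None, 19, None, None, None, 16]
Validate using subtree bounds (lo, hi): at each node, require lo < value < hi,
then recurse left with hi=value and right with lo=value.
Preorder trace (stopping at first violation):
  at node 30 with bounds (-inf, +inf): OK
  at node 8 with bounds (-inf, 30): OK
  at node 2 with bounds (-inf, 8): OK
  at node 10 with bounds (30, +inf): VIOLATION
Node 10 violates its bound: not (30 < 10 < +inf).
Result: Not a valid BST


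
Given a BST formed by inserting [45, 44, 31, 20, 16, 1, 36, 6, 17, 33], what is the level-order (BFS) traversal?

Tree insertion order: [45, 44, 31, 20, 16, 1, 36, 6, 17, 33]
Tree (level-order array): [45, 44, None, 31, None, 20, 36, 16, None, 33, None, 1, 17, None, None, None, 6]
BFS from the root, enqueuing left then right child of each popped node:
  queue [45] -> pop 45, enqueue [44], visited so far: [45]
  queue [44] -> pop 44, enqueue [31], visited so far: [45, 44]
  queue [31] -> pop 31, enqueue [20, 36], visited so far: [45, 44, 31]
  queue [20, 36] -> pop 20, enqueue [16], visited so far: [45, 44, 31, 20]
  queue [36, 16] -> pop 36, enqueue [33], visited so far: [45, 44, 31, 20, 36]
  queue [16, 33] -> pop 16, enqueue [1, 17], visited so far: [45, 44, 31, 20, 36, 16]
  queue [33, 1, 17] -> pop 33, enqueue [none], visited so far: [45, 44, 31, 20, 36, 16, 33]
  queue [1, 17] -> pop 1, enqueue [6], visited so far: [45, 44, 31, 20, 36, 16, 33, 1]
  queue [17, 6] -> pop 17, enqueue [none], visited so far: [45, 44, 31, 20, 36, 16, 33, 1, 17]
  queue [6] -> pop 6, enqueue [none], visited so far: [45, 44, 31, 20, 36, 16, 33, 1, 17, 6]
Result: [45, 44, 31, 20, 36, 16, 33, 1, 17, 6]


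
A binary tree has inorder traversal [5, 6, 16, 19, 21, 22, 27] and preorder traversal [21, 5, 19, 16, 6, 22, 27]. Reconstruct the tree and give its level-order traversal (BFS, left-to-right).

Inorder:  [5, 6, 16, 19, 21, 22, 27]
Preorder: [21, 5, 19, 16, 6, 22, 27]
Algorithm: preorder visits root first, so consume preorder in order;
for each root, split the current inorder slice at that value into
left-subtree inorder and right-subtree inorder, then recurse.
Recursive splits:
  root=21; inorder splits into left=[5, 6, 16, 19], right=[22, 27]
  root=5; inorder splits into left=[], right=[6, 16, 19]
  root=19; inorder splits into left=[6, 16], right=[]
  root=16; inorder splits into left=[6], right=[]
  root=6; inorder splits into left=[], right=[]
  root=22; inorder splits into left=[], right=[27]
  root=27; inorder splits into left=[], right=[]
Reconstructed level-order: [21, 5, 22, 19, 27, 16, 6]


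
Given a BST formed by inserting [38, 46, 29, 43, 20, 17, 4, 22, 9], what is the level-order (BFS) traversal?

Tree insertion order: [38, 46, 29, 43, 20, 17, 4, 22, 9]
Tree (level-order array): [38, 29, 46, 20, None, 43, None, 17, 22, None, None, 4, None, None, None, None, 9]
BFS from the root, enqueuing left then right child of each popped node:
  queue [38] -> pop 38, enqueue [29, 46], visited so far: [38]
  queue [29, 46] -> pop 29, enqueue [20], visited so far: [38, 29]
  queue [46, 20] -> pop 46, enqueue [43], visited so far: [38, 29, 46]
  queue [20, 43] -> pop 20, enqueue [17, 22], visited so far: [38, 29, 46, 20]
  queue [43, 17, 22] -> pop 43, enqueue [none], visited so far: [38, 29, 46, 20, 43]
  queue [17, 22] -> pop 17, enqueue [4], visited so far: [38, 29, 46, 20, 43, 17]
  queue [22, 4] -> pop 22, enqueue [none], visited so far: [38, 29, 46, 20, 43, 17, 22]
  queue [4] -> pop 4, enqueue [9], visited so far: [38, 29, 46, 20, 43, 17, 22, 4]
  queue [9] -> pop 9, enqueue [none], visited so far: [38, 29, 46, 20, 43, 17, 22, 4, 9]
Result: [38, 29, 46, 20, 43, 17, 22, 4, 9]


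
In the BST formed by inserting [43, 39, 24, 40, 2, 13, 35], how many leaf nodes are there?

Tree built from: [43, 39, 24, 40, 2, 13, 35]
Tree (level-order array): [43, 39, None, 24, 40, 2, 35, None, None, None, 13]
Rule: A leaf has 0 children.
Per-node child counts:
  node 43: 1 child(ren)
  node 39: 2 child(ren)
  node 24: 2 child(ren)
  node 2: 1 child(ren)
  node 13: 0 child(ren)
  node 35: 0 child(ren)
  node 40: 0 child(ren)
Matching nodes: [13, 35, 40]
Count of leaf nodes: 3


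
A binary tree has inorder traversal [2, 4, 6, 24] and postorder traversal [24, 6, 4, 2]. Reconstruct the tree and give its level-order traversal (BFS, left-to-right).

Inorder:   [2, 4, 6, 24]
Postorder: [24, 6, 4, 2]
Algorithm: postorder visits root last, so walk postorder right-to-left;
each value is the root of the current inorder slice — split it at that
value, recurse on the right subtree first, then the left.
Recursive splits:
  root=2; inorder splits into left=[], right=[4, 6, 24]
  root=4; inorder splits into left=[], right=[6, 24]
  root=6; inorder splits into left=[], right=[24]
  root=24; inorder splits into left=[], right=[]
Reconstructed level-order: [2, 4, 6, 24]


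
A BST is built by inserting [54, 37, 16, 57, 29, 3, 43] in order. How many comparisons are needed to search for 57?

Search path for 57: 54 -> 57
Found: True
Comparisons: 2


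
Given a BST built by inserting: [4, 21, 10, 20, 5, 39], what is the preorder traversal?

Tree insertion order: [4, 21, 10, 20, 5, 39]
Tree (level-order array): [4, None, 21, 10, 39, 5, 20]
Preorder traversal: [4, 21, 10, 5, 20, 39]


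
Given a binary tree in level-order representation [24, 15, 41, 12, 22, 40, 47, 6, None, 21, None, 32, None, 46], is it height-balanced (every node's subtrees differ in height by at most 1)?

Tree (level-order array): [24, 15, 41, 12, 22, 40, 47, 6, None, 21, None, 32, None, 46]
Definition: a tree is height-balanced if, at every node, |h(left) - h(right)| <= 1 (empty subtree has height -1).
Bottom-up per-node check:
  node 6: h_left=-1, h_right=-1, diff=0 [OK], height=0
  node 12: h_left=0, h_right=-1, diff=1 [OK], height=1
  node 21: h_left=-1, h_right=-1, diff=0 [OK], height=0
  node 22: h_left=0, h_right=-1, diff=1 [OK], height=1
  node 15: h_left=1, h_right=1, diff=0 [OK], height=2
  node 32: h_left=-1, h_right=-1, diff=0 [OK], height=0
  node 40: h_left=0, h_right=-1, diff=1 [OK], height=1
  node 46: h_left=-1, h_right=-1, diff=0 [OK], height=0
  node 47: h_left=0, h_right=-1, diff=1 [OK], height=1
  node 41: h_left=1, h_right=1, diff=0 [OK], height=2
  node 24: h_left=2, h_right=2, diff=0 [OK], height=3
All nodes satisfy the balance condition.
Result: Balanced


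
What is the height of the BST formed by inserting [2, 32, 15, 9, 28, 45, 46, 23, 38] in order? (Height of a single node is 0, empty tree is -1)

Insertion order: [2, 32, 15, 9, 28, 45, 46, 23, 38]
Tree (level-order array): [2, None, 32, 15, 45, 9, 28, 38, 46, None, None, 23]
Compute height bottom-up (empty subtree = -1):
  height(9) = 1 + max(-1, -1) = 0
  height(23) = 1 + max(-1, -1) = 0
  height(28) = 1 + max(0, -1) = 1
  height(15) = 1 + max(0, 1) = 2
  height(38) = 1 + max(-1, -1) = 0
  height(46) = 1 + max(-1, -1) = 0
  height(45) = 1 + max(0, 0) = 1
  height(32) = 1 + max(2, 1) = 3
  height(2) = 1 + max(-1, 3) = 4
Height = 4


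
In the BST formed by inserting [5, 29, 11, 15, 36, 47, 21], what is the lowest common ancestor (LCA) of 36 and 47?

Tree insertion order: [5, 29, 11, 15, 36, 47, 21]
Tree (level-order array): [5, None, 29, 11, 36, None, 15, None, 47, None, 21]
In a BST, the LCA of p=36, q=47 is the first node v on the
root-to-leaf path with p <= v <= q (go left if both < v, right if both > v).
Walk from root:
  at 5: both 36 and 47 > 5, go right
  at 29: both 36 and 47 > 29, go right
  at 36: 36 <= 36 <= 47, this is the LCA
LCA = 36


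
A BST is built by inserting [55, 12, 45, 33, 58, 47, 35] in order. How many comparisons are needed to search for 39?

Search path for 39: 55 -> 12 -> 45 -> 33 -> 35
Found: False
Comparisons: 5


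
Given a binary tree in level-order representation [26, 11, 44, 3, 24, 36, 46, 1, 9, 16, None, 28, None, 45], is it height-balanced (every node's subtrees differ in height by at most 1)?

Tree (level-order array): [26, 11, 44, 3, 24, 36, 46, 1, 9, 16, None, 28, None, 45]
Definition: a tree is height-balanced if, at every node, |h(left) - h(right)| <= 1 (empty subtree has height -1).
Bottom-up per-node check:
  node 1: h_left=-1, h_right=-1, diff=0 [OK], height=0
  node 9: h_left=-1, h_right=-1, diff=0 [OK], height=0
  node 3: h_left=0, h_right=0, diff=0 [OK], height=1
  node 16: h_left=-1, h_right=-1, diff=0 [OK], height=0
  node 24: h_left=0, h_right=-1, diff=1 [OK], height=1
  node 11: h_left=1, h_right=1, diff=0 [OK], height=2
  node 28: h_left=-1, h_right=-1, diff=0 [OK], height=0
  node 36: h_left=0, h_right=-1, diff=1 [OK], height=1
  node 45: h_left=-1, h_right=-1, diff=0 [OK], height=0
  node 46: h_left=0, h_right=-1, diff=1 [OK], height=1
  node 44: h_left=1, h_right=1, diff=0 [OK], height=2
  node 26: h_left=2, h_right=2, diff=0 [OK], height=3
All nodes satisfy the balance condition.
Result: Balanced


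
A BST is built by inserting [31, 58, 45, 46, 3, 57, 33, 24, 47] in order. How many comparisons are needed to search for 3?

Search path for 3: 31 -> 3
Found: True
Comparisons: 2


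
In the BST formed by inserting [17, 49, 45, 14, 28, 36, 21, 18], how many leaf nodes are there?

Tree built from: [17, 49, 45, 14, 28, 36, 21, 18]
Tree (level-order array): [17, 14, 49, None, None, 45, None, 28, None, 21, 36, 18]
Rule: A leaf has 0 children.
Per-node child counts:
  node 17: 2 child(ren)
  node 14: 0 child(ren)
  node 49: 1 child(ren)
  node 45: 1 child(ren)
  node 28: 2 child(ren)
  node 21: 1 child(ren)
  node 18: 0 child(ren)
  node 36: 0 child(ren)
Matching nodes: [14, 18, 36]
Count of leaf nodes: 3


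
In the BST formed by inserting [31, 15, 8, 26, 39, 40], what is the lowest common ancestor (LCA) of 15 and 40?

Tree insertion order: [31, 15, 8, 26, 39, 40]
Tree (level-order array): [31, 15, 39, 8, 26, None, 40]
In a BST, the LCA of p=15, q=40 is the first node v on the
root-to-leaf path with p <= v <= q (go left if both < v, right if both > v).
Walk from root:
  at 31: 15 <= 31 <= 40, this is the LCA
LCA = 31


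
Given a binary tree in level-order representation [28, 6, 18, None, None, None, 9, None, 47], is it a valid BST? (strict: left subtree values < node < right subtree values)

Level-order array: [28, 6, 18, None, None, None, 9, None, 47]
Validate using subtree bounds (lo, hi): at each node, require lo < value < hi,
then recurse left with hi=value and right with lo=value.
Preorder trace (stopping at first violation):
  at node 28 with bounds (-inf, +inf): OK
  at node 6 with bounds (-inf, 28): OK
  at node 18 with bounds (28, +inf): VIOLATION
Node 18 violates its bound: not (28 < 18 < +inf).
Result: Not a valid BST


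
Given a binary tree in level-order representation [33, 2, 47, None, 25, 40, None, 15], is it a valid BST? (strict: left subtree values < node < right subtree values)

Level-order array: [33, 2, 47, None, 25, 40, None, 15]
Validate using subtree bounds (lo, hi): at each node, require lo < value < hi,
then recurse left with hi=value and right with lo=value.
Preorder trace (stopping at first violation):
  at node 33 with bounds (-inf, +inf): OK
  at node 2 with bounds (-inf, 33): OK
  at node 25 with bounds (2, 33): OK
  at node 15 with bounds (2, 25): OK
  at node 47 with bounds (33, +inf): OK
  at node 40 with bounds (33, 47): OK
No violation found at any node.
Result: Valid BST


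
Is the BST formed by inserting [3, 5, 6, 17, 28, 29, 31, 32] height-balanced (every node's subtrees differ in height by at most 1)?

Tree (level-order array): [3, None, 5, None, 6, None, 17, None, 28, None, 29, None, 31, None, 32]
Definition: a tree is height-balanced if, at every node, |h(left) - h(right)| <= 1 (empty subtree has height -1).
Bottom-up per-node check:
  node 32: h_left=-1, h_right=-1, diff=0 [OK], height=0
  node 31: h_left=-1, h_right=0, diff=1 [OK], height=1
  node 29: h_left=-1, h_right=1, diff=2 [FAIL (|-1-1|=2 > 1)], height=2
  node 28: h_left=-1, h_right=2, diff=3 [FAIL (|-1-2|=3 > 1)], height=3
  node 17: h_left=-1, h_right=3, diff=4 [FAIL (|-1-3|=4 > 1)], height=4
  node 6: h_left=-1, h_right=4, diff=5 [FAIL (|-1-4|=5 > 1)], height=5
  node 5: h_left=-1, h_right=5, diff=6 [FAIL (|-1-5|=6 > 1)], height=6
  node 3: h_left=-1, h_right=6, diff=7 [FAIL (|-1-6|=7 > 1)], height=7
Node 29 violates the condition: |-1 - 1| = 2 > 1.
Result: Not balanced


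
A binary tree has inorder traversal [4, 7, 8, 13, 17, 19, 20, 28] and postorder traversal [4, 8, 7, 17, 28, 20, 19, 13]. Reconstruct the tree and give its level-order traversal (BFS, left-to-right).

Inorder:   [4, 7, 8, 13, 17, 19, 20, 28]
Postorder: [4, 8, 7, 17, 28, 20, 19, 13]
Algorithm: postorder visits root last, so walk postorder right-to-left;
each value is the root of the current inorder slice — split it at that
value, recurse on the right subtree first, then the left.
Recursive splits:
  root=13; inorder splits into left=[4, 7, 8], right=[17, 19, 20, 28]
  root=19; inorder splits into left=[17], right=[20, 28]
  root=20; inorder splits into left=[], right=[28]
  root=28; inorder splits into left=[], right=[]
  root=17; inorder splits into left=[], right=[]
  root=7; inorder splits into left=[4], right=[8]
  root=8; inorder splits into left=[], right=[]
  root=4; inorder splits into left=[], right=[]
Reconstructed level-order: [13, 7, 19, 4, 8, 17, 20, 28]


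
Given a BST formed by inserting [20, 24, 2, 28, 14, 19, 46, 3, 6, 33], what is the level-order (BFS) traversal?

Tree insertion order: [20, 24, 2, 28, 14, 19, 46, 3, 6, 33]
Tree (level-order array): [20, 2, 24, None, 14, None, 28, 3, 19, None, 46, None, 6, None, None, 33]
BFS from the root, enqueuing left then right child of each popped node:
  queue [20] -> pop 20, enqueue [2, 24], visited so far: [20]
  queue [2, 24] -> pop 2, enqueue [14], visited so far: [20, 2]
  queue [24, 14] -> pop 24, enqueue [28], visited so far: [20, 2, 24]
  queue [14, 28] -> pop 14, enqueue [3, 19], visited so far: [20, 2, 24, 14]
  queue [28, 3, 19] -> pop 28, enqueue [46], visited so far: [20, 2, 24, 14, 28]
  queue [3, 19, 46] -> pop 3, enqueue [6], visited so far: [20, 2, 24, 14, 28, 3]
  queue [19, 46, 6] -> pop 19, enqueue [none], visited so far: [20, 2, 24, 14, 28, 3, 19]
  queue [46, 6] -> pop 46, enqueue [33], visited so far: [20, 2, 24, 14, 28, 3, 19, 46]
  queue [6, 33] -> pop 6, enqueue [none], visited so far: [20, 2, 24, 14, 28, 3, 19, 46, 6]
  queue [33] -> pop 33, enqueue [none], visited so far: [20, 2, 24, 14, 28, 3, 19, 46, 6, 33]
Result: [20, 2, 24, 14, 28, 3, 19, 46, 6, 33]


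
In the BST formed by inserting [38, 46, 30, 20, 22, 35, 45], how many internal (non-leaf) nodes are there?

Tree built from: [38, 46, 30, 20, 22, 35, 45]
Tree (level-order array): [38, 30, 46, 20, 35, 45, None, None, 22]
Rule: An internal node has at least one child.
Per-node child counts:
  node 38: 2 child(ren)
  node 30: 2 child(ren)
  node 20: 1 child(ren)
  node 22: 0 child(ren)
  node 35: 0 child(ren)
  node 46: 1 child(ren)
  node 45: 0 child(ren)
Matching nodes: [38, 30, 20, 46]
Count of internal (non-leaf) nodes: 4


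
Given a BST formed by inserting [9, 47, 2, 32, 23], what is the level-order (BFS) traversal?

Tree insertion order: [9, 47, 2, 32, 23]
Tree (level-order array): [9, 2, 47, None, None, 32, None, 23]
BFS from the root, enqueuing left then right child of each popped node:
  queue [9] -> pop 9, enqueue [2, 47], visited so far: [9]
  queue [2, 47] -> pop 2, enqueue [none], visited so far: [9, 2]
  queue [47] -> pop 47, enqueue [32], visited so far: [9, 2, 47]
  queue [32] -> pop 32, enqueue [23], visited so far: [9, 2, 47, 32]
  queue [23] -> pop 23, enqueue [none], visited so far: [9, 2, 47, 32, 23]
Result: [9, 2, 47, 32, 23]


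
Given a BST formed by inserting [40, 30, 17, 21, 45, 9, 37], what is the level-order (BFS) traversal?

Tree insertion order: [40, 30, 17, 21, 45, 9, 37]
Tree (level-order array): [40, 30, 45, 17, 37, None, None, 9, 21]
BFS from the root, enqueuing left then right child of each popped node:
  queue [40] -> pop 40, enqueue [30, 45], visited so far: [40]
  queue [30, 45] -> pop 30, enqueue [17, 37], visited so far: [40, 30]
  queue [45, 17, 37] -> pop 45, enqueue [none], visited so far: [40, 30, 45]
  queue [17, 37] -> pop 17, enqueue [9, 21], visited so far: [40, 30, 45, 17]
  queue [37, 9, 21] -> pop 37, enqueue [none], visited so far: [40, 30, 45, 17, 37]
  queue [9, 21] -> pop 9, enqueue [none], visited so far: [40, 30, 45, 17, 37, 9]
  queue [21] -> pop 21, enqueue [none], visited so far: [40, 30, 45, 17, 37, 9, 21]
Result: [40, 30, 45, 17, 37, 9, 21]


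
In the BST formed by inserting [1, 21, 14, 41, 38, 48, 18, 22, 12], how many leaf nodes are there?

Tree built from: [1, 21, 14, 41, 38, 48, 18, 22, 12]
Tree (level-order array): [1, None, 21, 14, 41, 12, 18, 38, 48, None, None, None, None, 22]
Rule: A leaf has 0 children.
Per-node child counts:
  node 1: 1 child(ren)
  node 21: 2 child(ren)
  node 14: 2 child(ren)
  node 12: 0 child(ren)
  node 18: 0 child(ren)
  node 41: 2 child(ren)
  node 38: 1 child(ren)
  node 22: 0 child(ren)
  node 48: 0 child(ren)
Matching nodes: [12, 18, 22, 48]
Count of leaf nodes: 4


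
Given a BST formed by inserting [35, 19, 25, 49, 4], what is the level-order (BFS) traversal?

Tree insertion order: [35, 19, 25, 49, 4]
Tree (level-order array): [35, 19, 49, 4, 25]
BFS from the root, enqueuing left then right child of each popped node:
  queue [35] -> pop 35, enqueue [19, 49], visited so far: [35]
  queue [19, 49] -> pop 19, enqueue [4, 25], visited so far: [35, 19]
  queue [49, 4, 25] -> pop 49, enqueue [none], visited so far: [35, 19, 49]
  queue [4, 25] -> pop 4, enqueue [none], visited so far: [35, 19, 49, 4]
  queue [25] -> pop 25, enqueue [none], visited so far: [35, 19, 49, 4, 25]
Result: [35, 19, 49, 4, 25]


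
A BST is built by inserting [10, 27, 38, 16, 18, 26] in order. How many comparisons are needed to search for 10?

Search path for 10: 10
Found: True
Comparisons: 1


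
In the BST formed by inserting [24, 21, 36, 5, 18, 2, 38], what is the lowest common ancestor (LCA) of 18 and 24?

Tree insertion order: [24, 21, 36, 5, 18, 2, 38]
Tree (level-order array): [24, 21, 36, 5, None, None, 38, 2, 18]
In a BST, the LCA of p=18, q=24 is the first node v on the
root-to-leaf path with p <= v <= q (go left if both < v, right if both > v).
Walk from root:
  at 24: 18 <= 24 <= 24, this is the LCA
LCA = 24


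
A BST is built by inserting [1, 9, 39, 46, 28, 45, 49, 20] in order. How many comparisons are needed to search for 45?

Search path for 45: 1 -> 9 -> 39 -> 46 -> 45
Found: True
Comparisons: 5


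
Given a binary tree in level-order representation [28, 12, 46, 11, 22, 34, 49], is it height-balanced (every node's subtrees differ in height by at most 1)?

Tree (level-order array): [28, 12, 46, 11, 22, 34, 49]
Definition: a tree is height-balanced if, at every node, |h(left) - h(right)| <= 1 (empty subtree has height -1).
Bottom-up per-node check:
  node 11: h_left=-1, h_right=-1, diff=0 [OK], height=0
  node 22: h_left=-1, h_right=-1, diff=0 [OK], height=0
  node 12: h_left=0, h_right=0, diff=0 [OK], height=1
  node 34: h_left=-1, h_right=-1, diff=0 [OK], height=0
  node 49: h_left=-1, h_right=-1, diff=0 [OK], height=0
  node 46: h_left=0, h_right=0, diff=0 [OK], height=1
  node 28: h_left=1, h_right=1, diff=0 [OK], height=2
All nodes satisfy the balance condition.
Result: Balanced


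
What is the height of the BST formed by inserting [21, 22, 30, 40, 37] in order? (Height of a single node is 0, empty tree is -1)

Insertion order: [21, 22, 30, 40, 37]
Tree (level-order array): [21, None, 22, None, 30, None, 40, 37]
Compute height bottom-up (empty subtree = -1):
  height(37) = 1 + max(-1, -1) = 0
  height(40) = 1 + max(0, -1) = 1
  height(30) = 1 + max(-1, 1) = 2
  height(22) = 1 + max(-1, 2) = 3
  height(21) = 1 + max(-1, 3) = 4
Height = 4


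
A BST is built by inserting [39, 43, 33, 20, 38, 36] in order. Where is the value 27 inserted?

Starting tree (level order): [39, 33, 43, 20, 38, None, None, None, None, 36]
Insertion path: 39 -> 33 -> 20
Result: insert 27 as right child of 20
Final tree (level order): [39, 33, 43, 20, 38, None, None, None, 27, 36]


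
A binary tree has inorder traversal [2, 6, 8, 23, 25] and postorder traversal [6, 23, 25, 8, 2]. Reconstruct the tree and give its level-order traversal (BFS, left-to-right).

Inorder:   [2, 6, 8, 23, 25]
Postorder: [6, 23, 25, 8, 2]
Algorithm: postorder visits root last, so walk postorder right-to-left;
each value is the root of the current inorder slice — split it at that
value, recurse on the right subtree first, then the left.
Recursive splits:
  root=2; inorder splits into left=[], right=[6, 8, 23, 25]
  root=8; inorder splits into left=[6], right=[23, 25]
  root=25; inorder splits into left=[23], right=[]
  root=23; inorder splits into left=[], right=[]
  root=6; inorder splits into left=[], right=[]
Reconstructed level-order: [2, 8, 6, 25, 23]


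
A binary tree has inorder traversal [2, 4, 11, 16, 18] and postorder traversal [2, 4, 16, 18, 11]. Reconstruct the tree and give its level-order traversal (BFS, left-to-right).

Inorder:   [2, 4, 11, 16, 18]
Postorder: [2, 4, 16, 18, 11]
Algorithm: postorder visits root last, so walk postorder right-to-left;
each value is the root of the current inorder slice — split it at that
value, recurse on the right subtree first, then the left.
Recursive splits:
  root=11; inorder splits into left=[2, 4], right=[16, 18]
  root=18; inorder splits into left=[16], right=[]
  root=16; inorder splits into left=[], right=[]
  root=4; inorder splits into left=[2], right=[]
  root=2; inorder splits into left=[], right=[]
Reconstructed level-order: [11, 4, 18, 2, 16]


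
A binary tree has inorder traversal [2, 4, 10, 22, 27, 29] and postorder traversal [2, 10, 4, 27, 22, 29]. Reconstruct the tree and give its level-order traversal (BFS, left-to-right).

Inorder:   [2, 4, 10, 22, 27, 29]
Postorder: [2, 10, 4, 27, 22, 29]
Algorithm: postorder visits root last, so walk postorder right-to-left;
each value is the root of the current inorder slice — split it at that
value, recurse on the right subtree first, then the left.
Recursive splits:
  root=29; inorder splits into left=[2, 4, 10, 22, 27], right=[]
  root=22; inorder splits into left=[2, 4, 10], right=[27]
  root=27; inorder splits into left=[], right=[]
  root=4; inorder splits into left=[2], right=[10]
  root=10; inorder splits into left=[], right=[]
  root=2; inorder splits into left=[], right=[]
Reconstructed level-order: [29, 22, 4, 27, 2, 10]


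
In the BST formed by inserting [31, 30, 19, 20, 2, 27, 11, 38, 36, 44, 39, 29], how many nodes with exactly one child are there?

Tree built from: [31, 30, 19, 20, 2, 27, 11, 38, 36, 44, 39, 29]
Tree (level-order array): [31, 30, 38, 19, None, 36, 44, 2, 20, None, None, 39, None, None, 11, None, 27, None, None, None, None, None, 29]
Rule: These are nodes with exactly 1 non-null child.
Per-node child counts:
  node 31: 2 child(ren)
  node 30: 1 child(ren)
  node 19: 2 child(ren)
  node 2: 1 child(ren)
  node 11: 0 child(ren)
  node 20: 1 child(ren)
  node 27: 1 child(ren)
  node 29: 0 child(ren)
  node 38: 2 child(ren)
  node 36: 0 child(ren)
  node 44: 1 child(ren)
  node 39: 0 child(ren)
Matching nodes: [30, 2, 20, 27, 44]
Count of nodes with exactly one child: 5


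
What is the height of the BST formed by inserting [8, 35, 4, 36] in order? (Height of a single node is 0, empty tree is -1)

Insertion order: [8, 35, 4, 36]
Tree (level-order array): [8, 4, 35, None, None, None, 36]
Compute height bottom-up (empty subtree = -1):
  height(4) = 1 + max(-1, -1) = 0
  height(36) = 1 + max(-1, -1) = 0
  height(35) = 1 + max(-1, 0) = 1
  height(8) = 1 + max(0, 1) = 2
Height = 2


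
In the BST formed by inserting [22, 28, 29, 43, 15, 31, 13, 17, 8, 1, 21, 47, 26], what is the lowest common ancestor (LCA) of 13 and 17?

Tree insertion order: [22, 28, 29, 43, 15, 31, 13, 17, 8, 1, 21, 47, 26]
Tree (level-order array): [22, 15, 28, 13, 17, 26, 29, 8, None, None, 21, None, None, None, 43, 1, None, None, None, 31, 47]
In a BST, the LCA of p=13, q=17 is the first node v on the
root-to-leaf path with p <= v <= q (go left if both < v, right if both > v).
Walk from root:
  at 22: both 13 and 17 < 22, go left
  at 15: 13 <= 15 <= 17, this is the LCA
LCA = 15


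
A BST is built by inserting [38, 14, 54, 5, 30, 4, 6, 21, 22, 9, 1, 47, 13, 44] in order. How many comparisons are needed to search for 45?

Search path for 45: 38 -> 54 -> 47 -> 44
Found: False
Comparisons: 4


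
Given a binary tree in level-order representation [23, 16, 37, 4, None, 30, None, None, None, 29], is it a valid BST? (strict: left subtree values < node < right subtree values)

Level-order array: [23, 16, 37, 4, None, 30, None, None, None, 29]
Validate using subtree bounds (lo, hi): at each node, require lo < value < hi,
then recurse left with hi=value and right with lo=value.
Preorder trace (stopping at first violation):
  at node 23 with bounds (-inf, +inf): OK
  at node 16 with bounds (-inf, 23): OK
  at node 4 with bounds (-inf, 16): OK
  at node 37 with bounds (23, +inf): OK
  at node 30 with bounds (23, 37): OK
  at node 29 with bounds (23, 30): OK
No violation found at any node.
Result: Valid BST


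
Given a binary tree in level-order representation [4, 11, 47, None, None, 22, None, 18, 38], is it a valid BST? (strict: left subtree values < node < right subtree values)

Level-order array: [4, 11, 47, None, None, 22, None, 18, 38]
Validate using subtree bounds (lo, hi): at each node, require lo < value < hi,
then recurse left with hi=value and right with lo=value.
Preorder trace (stopping at first violation):
  at node 4 with bounds (-inf, +inf): OK
  at node 11 with bounds (-inf, 4): VIOLATION
Node 11 violates its bound: not (-inf < 11 < 4).
Result: Not a valid BST


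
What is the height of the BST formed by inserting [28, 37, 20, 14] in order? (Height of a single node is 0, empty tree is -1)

Insertion order: [28, 37, 20, 14]
Tree (level-order array): [28, 20, 37, 14]
Compute height bottom-up (empty subtree = -1):
  height(14) = 1 + max(-1, -1) = 0
  height(20) = 1 + max(0, -1) = 1
  height(37) = 1 + max(-1, -1) = 0
  height(28) = 1 + max(1, 0) = 2
Height = 2


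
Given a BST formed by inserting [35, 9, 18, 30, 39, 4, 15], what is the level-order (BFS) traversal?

Tree insertion order: [35, 9, 18, 30, 39, 4, 15]
Tree (level-order array): [35, 9, 39, 4, 18, None, None, None, None, 15, 30]
BFS from the root, enqueuing left then right child of each popped node:
  queue [35] -> pop 35, enqueue [9, 39], visited so far: [35]
  queue [9, 39] -> pop 9, enqueue [4, 18], visited so far: [35, 9]
  queue [39, 4, 18] -> pop 39, enqueue [none], visited so far: [35, 9, 39]
  queue [4, 18] -> pop 4, enqueue [none], visited so far: [35, 9, 39, 4]
  queue [18] -> pop 18, enqueue [15, 30], visited so far: [35, 9, 39, 4, 18]
  queue [15, 30] -> pop 15, enqueue [none], visited so far: [35, 9, 39, 4, 18, 15]
  queue [30] -> pop 30, enqueue [none], visited so far: [35, 9, 39, 4, 18, 15, 30]
Result: [35, 9, 39, 4, 18, 15, 30]


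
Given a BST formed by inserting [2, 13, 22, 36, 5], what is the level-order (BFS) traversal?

Tree insertion order: [2, 13, 22, 36, 5]
Tree (level-order array): [2, None, 13, 5, 22, None, None, None, 36]
BFS from the root, enqueuing left then right child of each popped node:
  queue [2] -> pop 2, enqueue [13], visited so far: [2]
  queue [13] -> pop 13, enqueue [5, 22], visited so far: [2, 13]
  queue [5, 22] -> pop 5, enqueue [none], visited so far: [2, 13, 5]
  queue [22] -> pop 22, enqueue [36], visited so far: [2, 13, 5, 22]
  queue [36] -> pop 36, enqueue [none], visited so far: [2, 13, 5, 22, 36]
Result: [2, 13, 5, 22, 36]


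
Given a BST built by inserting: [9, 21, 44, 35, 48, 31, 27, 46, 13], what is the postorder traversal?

Tree insertion order: [9, 21, 44, 35, 48, 31, 27, 46, 13]
Tree (level-order array): [9, None, 21, 13, 44, None, None, 35, 48, 31, None, 46, None, 27]
Postorder traversal: [13, 27, 31, 35, 46, 48, 44, 21, 9]


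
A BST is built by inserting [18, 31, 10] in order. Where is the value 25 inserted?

Starting tree (level order): [18, 10, 31]
Insertion path: 18 -> 31
Result: insert 25 as left child of 31
Final tree (level order): [18, 10, 31, None, None, 25]


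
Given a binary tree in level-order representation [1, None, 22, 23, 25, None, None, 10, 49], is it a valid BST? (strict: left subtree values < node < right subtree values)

Level-order array: [1, None, 22, 23, 25, None, None, 10, 49]
Validate using subtree bounds (lo, hi): at each node, require lo < value < hi,
then recurse left with hi=value and right with lo=value.
Preorder trace (stopping at first violation):
  at node 1 with bounds (-inf, +inf): OK
  at node 22 with bounds (1, +inf): OK
  at node 23 with bounds (1, 22): VIOLATION
Node 23 violates its bound: not (1 < 23 < 22).
Result: Not a valid BST


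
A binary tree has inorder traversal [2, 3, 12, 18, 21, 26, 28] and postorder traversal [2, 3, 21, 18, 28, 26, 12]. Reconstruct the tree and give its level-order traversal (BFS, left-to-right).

Inorder:   [2, 3, 12, 18, 21, 26, 28]
Postorder: [2, 3, 21, 18, 28, 26, 12]
Algorithm: postorder visits root last, so walk postorder right-to-left;
each value is the root of the current inorder slice — split it at that
value, recurse on the right subtree first, then the left.
Recursive splits:
  root=12; inorder splits into left=[2, 3], right=[18, 21, 26, 28]
  root=26; inorder splits into left=[18, 21], right=[28]
  root=28; inorder splits into left=[], right=[]
  root=18; inorder splits into left=[], right=[21]
  root=21; inorder splits into left=[], right=[]
  root=3; inorder splits into left=[2], right=[]
  root=2; inorder splits into left=[], right=[]
Reconstructed level-order: [12, 3, 26, 2, 18, 28, 21]
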